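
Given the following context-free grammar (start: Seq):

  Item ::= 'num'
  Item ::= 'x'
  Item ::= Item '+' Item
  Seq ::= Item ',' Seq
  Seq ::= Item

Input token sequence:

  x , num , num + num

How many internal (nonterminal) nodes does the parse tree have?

8

[Seq [Item x] , [Seq [Item num] , [Seq [Item [Item num] + [Item num]]]]]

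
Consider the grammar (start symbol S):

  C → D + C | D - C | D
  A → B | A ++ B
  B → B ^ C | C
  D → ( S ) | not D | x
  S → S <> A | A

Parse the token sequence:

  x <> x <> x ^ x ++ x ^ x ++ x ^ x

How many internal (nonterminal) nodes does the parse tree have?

32

[S [S [S [A [B [C [D x]]]]] <> [A [B [C [D x]]]]] <> [A [A [A [B [B [C [D x]]] ^ [C [D x]]]] ++ [B [B [C [D x]]] ^ [C [D x]]]] ++ [B [B [C [D x]]] ^ [C [D x]]]]]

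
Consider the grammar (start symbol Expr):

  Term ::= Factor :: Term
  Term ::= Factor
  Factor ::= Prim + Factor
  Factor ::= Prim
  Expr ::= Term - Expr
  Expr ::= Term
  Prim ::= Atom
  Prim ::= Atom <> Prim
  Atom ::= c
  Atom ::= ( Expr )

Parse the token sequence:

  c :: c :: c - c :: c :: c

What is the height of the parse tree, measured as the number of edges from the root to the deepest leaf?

8

[Expr [Term [Factor [Prim [Atom c]]] :: [Term [Factor [Prim [Atom c]]] :: [Term [Factor [Prim [Atom c]]]]]] - [Expr [Term [Factor [Prim [Atom c]]] :: [Term [Factor [Prim [Atom c]]] :: [Term [Factor [Prim [Atom c]]]]]]]]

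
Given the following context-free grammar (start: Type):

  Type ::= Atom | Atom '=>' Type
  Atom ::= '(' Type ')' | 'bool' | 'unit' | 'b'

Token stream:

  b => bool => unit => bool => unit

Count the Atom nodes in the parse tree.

[Type [Atom b] => [Type [Atom bool] => [Type [Atom unit] => [Type [Atom bool] => [Type [Atom unit]]]]]]

5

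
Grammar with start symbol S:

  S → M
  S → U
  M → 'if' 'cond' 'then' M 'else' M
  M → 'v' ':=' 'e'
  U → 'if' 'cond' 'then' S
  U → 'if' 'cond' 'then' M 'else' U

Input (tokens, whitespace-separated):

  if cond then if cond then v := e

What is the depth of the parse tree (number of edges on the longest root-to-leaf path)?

6

[S [U if cond then [S [U if cond then [S [M v := e]]]]]]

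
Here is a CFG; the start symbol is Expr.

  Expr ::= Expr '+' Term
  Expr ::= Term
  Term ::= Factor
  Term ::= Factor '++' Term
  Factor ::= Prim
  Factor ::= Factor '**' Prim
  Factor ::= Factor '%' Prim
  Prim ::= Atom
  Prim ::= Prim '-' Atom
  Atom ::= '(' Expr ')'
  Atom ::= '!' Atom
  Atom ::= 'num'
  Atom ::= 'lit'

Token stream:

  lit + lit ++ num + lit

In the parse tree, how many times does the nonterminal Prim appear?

4

[Expr [Expr [Expr [Term [Factor [Prim [Atom lit]]]]] + [Term [Factor [Prim [Atom lit]]] ++ [Term [Factor [Prim [Atom num]]]]]] + [Term [Factor [Prim [Atom lit]]]]]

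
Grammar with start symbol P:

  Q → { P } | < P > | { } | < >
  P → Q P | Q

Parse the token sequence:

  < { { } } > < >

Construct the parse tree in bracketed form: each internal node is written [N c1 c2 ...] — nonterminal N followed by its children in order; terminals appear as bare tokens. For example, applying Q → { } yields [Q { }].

P
Q P
< P > P
< Q > P
< { P } > P
< { Q } > P
< { { } } > P
< { { } } > Q
< { { } } > < >

[P [Q < [P [Q { [P [Q { }]] }]] >] [P [Q < >]]]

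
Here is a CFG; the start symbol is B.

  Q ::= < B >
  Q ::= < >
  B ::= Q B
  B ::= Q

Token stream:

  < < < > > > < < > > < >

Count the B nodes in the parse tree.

6

[B [Q < [B [Q < [B [Q < >]] >]] >] [B [Q < [B [Q < >]] >] [B [Q < >]]]]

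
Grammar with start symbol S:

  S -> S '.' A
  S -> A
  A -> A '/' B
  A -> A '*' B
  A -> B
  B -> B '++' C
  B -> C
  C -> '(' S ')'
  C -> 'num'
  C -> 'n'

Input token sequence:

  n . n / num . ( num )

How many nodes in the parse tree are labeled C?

[S [S [S [A [B [C n]]]] . [A [A [B [C n]]] / [B [C num]]]] . [A [B [C ( [S [A [B [C num]]]] )]]]]

5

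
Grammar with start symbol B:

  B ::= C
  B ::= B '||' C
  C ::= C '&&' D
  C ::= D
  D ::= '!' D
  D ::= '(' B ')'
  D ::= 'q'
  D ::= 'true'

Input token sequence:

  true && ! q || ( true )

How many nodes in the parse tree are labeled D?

[B [B [C [C [D true]] && [D ! [D q]]]] || [C [D ( [B [C [D true]]] )]]]

5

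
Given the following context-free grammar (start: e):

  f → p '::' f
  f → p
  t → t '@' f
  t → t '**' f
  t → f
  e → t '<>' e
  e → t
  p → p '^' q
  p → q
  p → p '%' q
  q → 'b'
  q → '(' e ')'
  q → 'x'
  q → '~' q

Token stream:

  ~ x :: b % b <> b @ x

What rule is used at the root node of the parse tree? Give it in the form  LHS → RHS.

e → t '<>' e

[e [t [f [p [q ~ [q x]]] :: [f [p [p [q b]] % [q b]]]]] <> [e [t [t [f [p [q b]]]] @ [f [p [q x]]]]]]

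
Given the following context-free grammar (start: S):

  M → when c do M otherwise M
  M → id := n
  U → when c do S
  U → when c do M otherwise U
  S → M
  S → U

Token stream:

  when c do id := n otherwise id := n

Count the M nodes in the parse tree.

3

[S [M when c do [M id := n] otherwise [M id := n]]]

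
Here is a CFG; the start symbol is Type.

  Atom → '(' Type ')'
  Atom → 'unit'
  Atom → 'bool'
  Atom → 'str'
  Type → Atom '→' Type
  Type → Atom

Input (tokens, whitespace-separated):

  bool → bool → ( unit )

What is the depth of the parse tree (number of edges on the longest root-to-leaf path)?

[Type [Atom bool] → [Type [Atom bool] → [Type [Atom ( [Type [Atom unit]] )]]]]

6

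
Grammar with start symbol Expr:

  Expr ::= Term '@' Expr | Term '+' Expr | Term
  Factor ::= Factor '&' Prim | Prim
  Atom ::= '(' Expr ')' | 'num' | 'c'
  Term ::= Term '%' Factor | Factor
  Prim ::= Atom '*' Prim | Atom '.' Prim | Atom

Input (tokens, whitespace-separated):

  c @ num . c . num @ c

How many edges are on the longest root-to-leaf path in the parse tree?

8

[Expr [Term [Factor [Prim [Atom c]]]] @ [Expr [Term [Factor [Prim [Atom num] . [Prim [Atom c] . [Prim [Atom num]]]]]] @ [Expr [Term [Factor [Prim [Atom c]]]]]]]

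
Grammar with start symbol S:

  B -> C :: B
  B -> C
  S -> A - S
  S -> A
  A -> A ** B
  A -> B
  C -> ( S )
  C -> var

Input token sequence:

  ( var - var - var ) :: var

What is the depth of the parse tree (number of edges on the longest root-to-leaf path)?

10

[S [A [B [C ( [S [A [B [C var]]] - [S [A [B [C var]]] - [S [A [B [C var]]]]]] )] :: [B [C var]]]]]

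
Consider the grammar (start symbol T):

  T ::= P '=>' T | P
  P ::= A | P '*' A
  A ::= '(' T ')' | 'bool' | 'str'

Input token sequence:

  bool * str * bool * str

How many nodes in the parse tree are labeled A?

4

[T [P [P [P [P [A bool]] * [A str]] * [A bool]] * [A str]]]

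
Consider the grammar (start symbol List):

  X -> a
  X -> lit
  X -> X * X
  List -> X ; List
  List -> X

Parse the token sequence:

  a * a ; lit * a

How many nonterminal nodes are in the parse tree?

[List [X [X a] * [X a]] ; [List [X [X lit] * [X a]]]]

8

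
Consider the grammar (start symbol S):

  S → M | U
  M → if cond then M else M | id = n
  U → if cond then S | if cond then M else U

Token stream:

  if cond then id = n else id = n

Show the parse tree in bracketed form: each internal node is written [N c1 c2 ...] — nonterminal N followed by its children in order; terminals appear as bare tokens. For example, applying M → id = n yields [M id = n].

[S [M if cond then [M id = n] else [M id = n]]]

S
M
if cond then M else M
if cond then id = n else M
if cond then id = n else id = n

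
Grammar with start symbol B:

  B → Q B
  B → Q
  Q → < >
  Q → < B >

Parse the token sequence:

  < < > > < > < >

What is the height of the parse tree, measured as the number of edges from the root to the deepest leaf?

[B [Q < [B [Q < >]] >] [B [Q < >] [B [Q < >]]]]

4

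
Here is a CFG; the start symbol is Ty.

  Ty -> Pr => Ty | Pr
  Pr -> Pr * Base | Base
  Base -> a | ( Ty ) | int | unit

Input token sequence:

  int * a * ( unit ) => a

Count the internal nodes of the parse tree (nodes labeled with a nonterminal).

13

[Ty [Pr [Pr [Pr [Base int]] * [Base a]] * [Base ( [Ty [Pr [Base unit]]] )]] => [Ty [Pr [Base a]]]]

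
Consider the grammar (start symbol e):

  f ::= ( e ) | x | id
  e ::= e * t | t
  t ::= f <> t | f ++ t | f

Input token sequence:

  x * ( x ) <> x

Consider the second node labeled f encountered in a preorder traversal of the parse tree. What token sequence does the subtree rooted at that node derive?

( x )

[e [e [t [f x]]] * [t [f ( [e [t [f x]]] )] <> [t [f x]]]]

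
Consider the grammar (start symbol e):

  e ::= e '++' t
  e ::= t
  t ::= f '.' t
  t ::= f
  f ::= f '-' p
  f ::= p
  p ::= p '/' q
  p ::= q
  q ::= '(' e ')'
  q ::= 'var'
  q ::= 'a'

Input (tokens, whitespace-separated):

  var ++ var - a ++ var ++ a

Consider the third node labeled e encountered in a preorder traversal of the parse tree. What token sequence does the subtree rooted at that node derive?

var ++ var - a

[e [e [e [e [t [f [p [q var]]]]] ++ [t [f [f [p [q var]]] - [p [q a]]]]] ++ [t [f [p [q var]]]]] ++ [t [f [p [q a]]]]]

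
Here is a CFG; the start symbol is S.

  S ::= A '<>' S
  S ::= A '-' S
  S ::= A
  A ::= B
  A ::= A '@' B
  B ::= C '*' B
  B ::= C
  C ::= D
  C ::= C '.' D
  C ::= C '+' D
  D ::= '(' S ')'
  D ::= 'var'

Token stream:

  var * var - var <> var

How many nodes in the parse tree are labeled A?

3

[S [A [B [C [D var]] * [B [C [D var]]]]] - [S [A [B [C [D var]]]] <> [S [A [B [C [D var]]]]]]]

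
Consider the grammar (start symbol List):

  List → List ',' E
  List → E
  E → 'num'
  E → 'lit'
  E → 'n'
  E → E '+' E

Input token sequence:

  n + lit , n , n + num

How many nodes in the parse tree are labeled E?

[List [List [List [E [E n] + [E lit]]] , [E n]] , [E [E n] + [E num]]]

7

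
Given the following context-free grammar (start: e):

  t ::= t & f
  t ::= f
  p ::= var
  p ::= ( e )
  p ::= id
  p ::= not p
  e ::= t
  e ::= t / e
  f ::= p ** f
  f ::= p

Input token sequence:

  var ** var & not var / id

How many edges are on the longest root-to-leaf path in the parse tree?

6

[e [t [t [f [p var] ** [f [p var]]]] & [f [p not [p var]]]] / [e [t [f [p id]]]]]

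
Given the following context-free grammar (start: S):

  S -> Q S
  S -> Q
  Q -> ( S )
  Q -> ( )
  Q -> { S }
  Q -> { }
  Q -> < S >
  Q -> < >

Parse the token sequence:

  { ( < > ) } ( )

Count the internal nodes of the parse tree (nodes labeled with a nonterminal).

8

[S [Q { [S [Q ( [S [Q < >]] )]] }] [S [Q ( )]]]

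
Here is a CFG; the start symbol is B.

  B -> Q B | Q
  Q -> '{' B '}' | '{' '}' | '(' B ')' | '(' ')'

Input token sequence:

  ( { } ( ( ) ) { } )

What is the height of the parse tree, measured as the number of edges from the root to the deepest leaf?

[B [Q ( [B [Q { }] [B [Q ( [B [Q ( )]] )] [B [Q { }]]]] )]]

7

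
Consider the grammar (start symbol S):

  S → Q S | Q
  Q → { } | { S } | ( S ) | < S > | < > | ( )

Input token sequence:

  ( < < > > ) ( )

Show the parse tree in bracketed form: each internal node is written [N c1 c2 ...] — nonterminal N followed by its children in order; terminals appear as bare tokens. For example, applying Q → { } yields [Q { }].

[S [Q ( [S [Q < [S [Q < >]] >]] )] [S [Q ( )]]]

S
Q S
( S ) S
( Q ) S
( < S > ) S
( < Q > ) S
( < < > > ) S
( < < > > ) Q
( < < > > ) ( )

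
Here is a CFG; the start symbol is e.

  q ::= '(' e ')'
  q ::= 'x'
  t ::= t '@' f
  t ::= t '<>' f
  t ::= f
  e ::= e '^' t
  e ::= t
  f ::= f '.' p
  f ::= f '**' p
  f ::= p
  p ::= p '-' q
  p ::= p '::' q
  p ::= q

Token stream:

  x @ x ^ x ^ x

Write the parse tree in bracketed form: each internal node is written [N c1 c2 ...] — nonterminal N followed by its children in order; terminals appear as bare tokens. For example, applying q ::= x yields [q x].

[e [e [e [t [t [f [p [q x]]]] @ [f [p [q x]]]]] ^ [t [f [p [q x]]]]] ^ [t [f [p [q x]]]]]

e
e ^ t
e ^ t ^ t
t ^ t ^ t
t @ f ^ t ^ t
f @ f ^ t ^ t
p @ f ^ t ^ t
q @ f ^ t ^ t
x @ f ^ t ^ t
x @ p ^ t ^ t
x @ q ^ t ^ t
x @ x ^ t ^ t
x @ x ^ f ^ t
x @ x ^ p ^ t
x @ x ^ q ^ t
x @ x ^ x ^ t
x @ x ^ x ^ f
x @ x ^ x ^ p
x @ x ^ x ^ q
x @ x ^ x ^ x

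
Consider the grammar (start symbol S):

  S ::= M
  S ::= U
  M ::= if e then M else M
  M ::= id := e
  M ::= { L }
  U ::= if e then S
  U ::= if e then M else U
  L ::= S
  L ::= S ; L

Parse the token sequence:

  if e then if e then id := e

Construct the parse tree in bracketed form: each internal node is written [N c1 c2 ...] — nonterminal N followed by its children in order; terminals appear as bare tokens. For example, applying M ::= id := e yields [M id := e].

[S [U if e then [S [U if e then [S [M id := e]]]]]]

S
U
if e then S
if e then U
if e then if e then S
if e then if e then M
if e then if e then id := e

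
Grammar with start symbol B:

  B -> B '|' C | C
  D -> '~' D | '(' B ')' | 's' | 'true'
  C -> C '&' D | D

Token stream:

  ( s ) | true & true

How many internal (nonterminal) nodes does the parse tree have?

11

[B [B [C [D ( [B [C [D s]]] )]]] | [C [C [D true]] & [D true]]]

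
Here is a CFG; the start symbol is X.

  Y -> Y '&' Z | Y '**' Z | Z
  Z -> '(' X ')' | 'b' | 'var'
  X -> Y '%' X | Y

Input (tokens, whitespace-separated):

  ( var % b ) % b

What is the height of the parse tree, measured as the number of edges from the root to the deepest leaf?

[X [Y [Z ( [X [Y [Z var]] % [X [Y [Z b]]]] )]] % [X [Y [Z b]]]]

7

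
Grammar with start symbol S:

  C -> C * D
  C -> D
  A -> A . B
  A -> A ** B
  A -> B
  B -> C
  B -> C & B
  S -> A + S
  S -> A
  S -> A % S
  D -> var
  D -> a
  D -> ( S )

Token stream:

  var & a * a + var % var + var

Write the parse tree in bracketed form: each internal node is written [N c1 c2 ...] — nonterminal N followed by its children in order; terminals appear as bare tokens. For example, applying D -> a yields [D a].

[S [A [B [C [D var]] & [B [C [C [D a]] * [D a]]]]] + [S [A [B [C [D var]]]] % [S [A [B [C [D var]]]] + [S [A [B [C [D var]]]]]]]]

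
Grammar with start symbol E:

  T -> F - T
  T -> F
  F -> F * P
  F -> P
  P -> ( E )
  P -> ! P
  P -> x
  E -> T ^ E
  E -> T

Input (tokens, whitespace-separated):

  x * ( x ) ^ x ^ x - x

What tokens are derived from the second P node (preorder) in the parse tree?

[E [T [F [F [P x]] * [P ( [E [T [F [P x]]]] )]]] ^ [E [T [F [P x]]] ^ [E [T [F [P x]] - [T [F [P x]]]]]]]

( x )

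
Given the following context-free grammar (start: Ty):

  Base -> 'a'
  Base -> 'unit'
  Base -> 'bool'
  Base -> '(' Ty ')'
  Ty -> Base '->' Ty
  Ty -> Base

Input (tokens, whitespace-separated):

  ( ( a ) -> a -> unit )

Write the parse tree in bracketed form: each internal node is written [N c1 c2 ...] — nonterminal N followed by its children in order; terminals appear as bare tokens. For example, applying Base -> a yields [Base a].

[Ty [Base ( [Ty [Base ( [Ty [Base a]] )] -> [Ty [Base a] -> [Ty [Base unit]]]] )]]

Ty
Base
( Ty )
( Base -> Ty )
( ( Ty ) -> Ty )
( ( Base ) -> Ty )
( ( a ) -> Ty )
( ( a ) -> Base -> Ty )
( ( a ) -> a -> Ty )
( ( a ) -> a -> Base )
( ( a ) -> a -> unit )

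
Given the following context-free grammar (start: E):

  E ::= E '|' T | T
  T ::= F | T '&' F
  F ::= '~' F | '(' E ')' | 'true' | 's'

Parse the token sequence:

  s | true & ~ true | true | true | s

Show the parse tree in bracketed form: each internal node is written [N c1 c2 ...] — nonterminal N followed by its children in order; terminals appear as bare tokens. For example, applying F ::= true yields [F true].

[E [E [E [E [E [T [F s]]] | [T [T [F true]] & [F ~ [F true]]]] | [T [F true]]] | [T [F true]]] | [T [F s]]]

E
E | T
E | T | T
E | T | T | T
E | T | T | T | T
T | T | T | T | T
F | T | T | T | T
s | T | T | T | T
s | T & F | T | T | T
s | F & F | T | T | T
s | true & F | T | T | T
s | true & ~ F | T | T | T
s | true & ~ true | T | T | T
s | true & ~ true | F | T | T
s | true & ~ true | true | T | T
s | true & ~ true | true | F | T
s | true & ~ true | true | true | T
s | true & ~ true | true | true | F
s | true & ~ true | true | true | s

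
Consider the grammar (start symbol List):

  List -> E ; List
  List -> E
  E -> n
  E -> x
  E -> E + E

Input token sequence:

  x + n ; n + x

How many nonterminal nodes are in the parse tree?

[List [E [E x] + [E n]] ; [List [E [E n] + [E x]]]]

8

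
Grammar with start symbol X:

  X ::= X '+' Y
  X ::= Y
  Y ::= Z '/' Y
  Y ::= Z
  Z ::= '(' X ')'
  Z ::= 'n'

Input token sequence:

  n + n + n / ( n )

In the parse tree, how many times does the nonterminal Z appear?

5

[X [X [X [Y [Z n]]] + [Y [Z n]]] + [Y [Z n] / [Y [Z ( [X [Y [Z n]]] )]]]]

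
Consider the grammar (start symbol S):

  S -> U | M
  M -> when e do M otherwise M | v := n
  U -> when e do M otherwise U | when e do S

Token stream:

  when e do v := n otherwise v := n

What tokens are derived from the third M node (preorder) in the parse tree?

v := n

[S [M when e do [M v := n] otherwise [M v := n]]]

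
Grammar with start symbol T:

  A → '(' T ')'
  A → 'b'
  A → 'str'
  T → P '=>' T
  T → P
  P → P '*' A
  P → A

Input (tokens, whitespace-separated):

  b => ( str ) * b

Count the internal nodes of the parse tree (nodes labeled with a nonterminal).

[T [P [A b]] => [T [P [P [A ( [T [P [A str]]] )]] * [A b]]]]

11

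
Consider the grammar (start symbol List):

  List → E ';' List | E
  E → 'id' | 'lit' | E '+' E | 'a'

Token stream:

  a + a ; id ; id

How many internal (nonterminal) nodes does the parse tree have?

[List [E [E a] + [E a]] ; [List [E id] ; [List [E id]]]]

8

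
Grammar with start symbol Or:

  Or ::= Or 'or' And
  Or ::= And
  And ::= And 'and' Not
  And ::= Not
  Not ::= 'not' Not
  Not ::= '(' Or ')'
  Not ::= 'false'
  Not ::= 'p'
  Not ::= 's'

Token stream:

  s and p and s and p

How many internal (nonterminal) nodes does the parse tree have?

9

[Or [And [And [And [And [Not s]] and [Not p]] and [Not s]] and [Not p]]]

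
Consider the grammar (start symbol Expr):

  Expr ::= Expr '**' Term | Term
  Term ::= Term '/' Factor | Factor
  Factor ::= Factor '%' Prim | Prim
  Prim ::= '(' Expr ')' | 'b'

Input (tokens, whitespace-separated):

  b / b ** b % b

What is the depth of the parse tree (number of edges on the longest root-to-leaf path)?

[Expr [Expr [Term [Term [Factor [Prim b]]] / [Factor [Prim b]]]] ** [Term [Factor [Factor [Prim b]] % [Prim b]]]]

6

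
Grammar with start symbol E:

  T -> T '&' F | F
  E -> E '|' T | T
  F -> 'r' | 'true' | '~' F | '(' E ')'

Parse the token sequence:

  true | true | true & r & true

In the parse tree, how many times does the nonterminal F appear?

[E [E [E [T [F true]]] | [T [F true]]] | [T [T [T [F true]] & [F r]] & [F true]]]

5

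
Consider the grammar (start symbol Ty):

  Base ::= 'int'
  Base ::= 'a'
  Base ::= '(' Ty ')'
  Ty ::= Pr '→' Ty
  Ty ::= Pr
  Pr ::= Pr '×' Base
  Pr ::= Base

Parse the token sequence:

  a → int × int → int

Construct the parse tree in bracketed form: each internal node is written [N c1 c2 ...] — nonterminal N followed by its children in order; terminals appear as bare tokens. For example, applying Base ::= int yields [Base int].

Ty
Pr → Ty
Base → Ty
a → Ty
a → Pr → Ty
a → Pr × Base → Ty
a → Base × Base → Ty
a → int × Base → Ty
a → int × int → Ty
a → int × int → Pr
a → int × int → Base
a → int × int → int

[Ty [Pr [Base a]] → [Ty [Pr [Pr [Base int]] × [Base int]] → [Ty [Pr [Base int]]]]]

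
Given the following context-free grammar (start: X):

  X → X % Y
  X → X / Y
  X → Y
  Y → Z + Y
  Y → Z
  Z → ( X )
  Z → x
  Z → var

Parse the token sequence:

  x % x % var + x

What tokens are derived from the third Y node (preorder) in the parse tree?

var + x

[X [X [X [Y [Z x]]] % [Y [Z x]]] % [Y [Z var] + [Y [Z x]]]]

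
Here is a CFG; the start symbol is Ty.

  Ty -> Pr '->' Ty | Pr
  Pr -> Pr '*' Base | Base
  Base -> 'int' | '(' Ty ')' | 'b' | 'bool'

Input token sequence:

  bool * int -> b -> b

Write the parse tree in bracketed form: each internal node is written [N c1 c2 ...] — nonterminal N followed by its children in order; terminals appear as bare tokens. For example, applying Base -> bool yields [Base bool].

Ty
Pr -> Ty
Pr * Base -> Ty
Base * Base -> Ty
bool * Base -> Ty
bool * int -> Ty
bool * int -> Pr -> Ty
bool * int -> Base -> Ty
bool * int -> b -> Ty
bool * int -> b -> Pr
bool * int -> b -> Base
bool * int -> b -> b

[Ty [Pr [Pr [Base bool]] * [Base int]] -> [Ty [Pr [Base b]] -> [Ty [Pr [Base b]]]]]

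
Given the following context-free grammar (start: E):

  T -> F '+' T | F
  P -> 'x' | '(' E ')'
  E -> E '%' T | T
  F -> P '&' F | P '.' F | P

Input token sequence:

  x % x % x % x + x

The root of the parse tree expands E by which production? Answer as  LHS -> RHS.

E -> E '%' T

[E [E [E [E [T [F [P x]]]] % [T [F [P x]]]] % [T [F [P x]]]] % [T [F [P x]] + [T [F [P x]]]]]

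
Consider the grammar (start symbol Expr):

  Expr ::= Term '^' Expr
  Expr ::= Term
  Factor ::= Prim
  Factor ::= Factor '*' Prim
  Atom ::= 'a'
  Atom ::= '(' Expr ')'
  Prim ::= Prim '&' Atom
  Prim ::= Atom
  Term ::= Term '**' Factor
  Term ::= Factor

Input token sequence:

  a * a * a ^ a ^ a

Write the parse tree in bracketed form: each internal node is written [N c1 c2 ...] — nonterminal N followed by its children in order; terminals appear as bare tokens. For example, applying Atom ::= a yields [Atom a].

Expr
Term ^ Expr
Factor ^ Expr
Factor * Prim ^ Expr
Factor * Prim * Prim ^ Expr
Prim * Prim * Prim ^ Expr
Atom * Prim * Prim ^ Expr
a * Prim * Prim ^ Expr
a * Atom * Prim ^ Expr
a * a * Prim ^ Expr
a * a * Atom ^ Expr
a * a * a ^ Expr
a * a * a ^ Term ^ Expr
a * a * a ^ Factor ^ Expr
a * a * a ^ Prim ^ Expr
a * a * a ^ Atom ^ Expr
a * a * a ^ a ^ Expr
a * a * a ^ a ^ Term
a * a * a ^ a ^ Factor
a * a * a ^ a ^ Prim
a * a * a ^ a ^ Atom
a * a * a ^ a ^ a

[Expr [Term [Factor [Factor [Factor [Prim [Atom a]]] * [Prim [Atom a]]] * [Prim [Atom a]]]] ^ [Expr [Term [Factor [Prim [Atom a]]]] ^ [Expr [Term [Factor [Prim [Atom a]]]]]]]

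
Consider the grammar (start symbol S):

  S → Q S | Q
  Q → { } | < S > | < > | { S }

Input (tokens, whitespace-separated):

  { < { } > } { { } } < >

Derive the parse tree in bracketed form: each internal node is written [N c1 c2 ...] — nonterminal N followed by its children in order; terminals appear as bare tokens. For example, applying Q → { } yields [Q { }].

S
Q S
{ S } S
{ Q } S
{ < S > } S
{ < Q > } S
{ < { } > } S
{ < { } > } Q S
{ < { } > } { S } S
{ < { } > } { Q } S
{ < { } > } { { } } S
{ < { } > } { { } } Q
{ < { } > } { { } } < >

[S [Q { [S [Q < [S [Q { }]] >]] }] [S [Q { [S [Q { }]] }] [S [Q < >]]]]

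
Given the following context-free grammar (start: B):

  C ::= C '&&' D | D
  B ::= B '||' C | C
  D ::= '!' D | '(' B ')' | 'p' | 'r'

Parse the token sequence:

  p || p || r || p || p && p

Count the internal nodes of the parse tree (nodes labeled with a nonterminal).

17

[B [B [B [B [B [C [D p]]] || [C [D p]]] || [C [D r]]] || [C [D p]]] || [C [C [D p]] && [D p]]]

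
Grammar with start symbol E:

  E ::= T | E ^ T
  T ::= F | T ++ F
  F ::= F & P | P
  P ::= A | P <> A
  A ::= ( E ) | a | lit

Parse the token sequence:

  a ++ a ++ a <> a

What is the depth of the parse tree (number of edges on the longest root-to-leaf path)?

7

[E [T [T [T [F [P [A a]]]] ++ [F [P [A a]]]] ++ [F [P [P [A a]] <> [A a]]]]]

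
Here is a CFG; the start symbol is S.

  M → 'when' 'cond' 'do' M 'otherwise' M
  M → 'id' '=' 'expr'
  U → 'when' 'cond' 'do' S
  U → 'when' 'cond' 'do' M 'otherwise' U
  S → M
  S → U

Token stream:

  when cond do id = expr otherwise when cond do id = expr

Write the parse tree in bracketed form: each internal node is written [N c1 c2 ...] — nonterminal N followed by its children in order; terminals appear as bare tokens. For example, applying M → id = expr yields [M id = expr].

[S [U when cond do [M id = expr] otherwise [U when cond do [S [M id = expr]]]]]

S
U
when cond do M otherwise U
when cond do id = expr otherwise U
when cond do id = expr otherwise when cond do S
when cond do id = expr otherwise when cond do M
when cond do id = expr otherwise when cond do id = expr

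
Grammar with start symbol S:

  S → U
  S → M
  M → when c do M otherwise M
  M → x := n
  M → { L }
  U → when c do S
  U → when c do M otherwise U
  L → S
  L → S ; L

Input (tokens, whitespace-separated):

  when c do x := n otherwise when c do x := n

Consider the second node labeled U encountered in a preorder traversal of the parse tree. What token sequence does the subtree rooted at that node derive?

[S [U when c do [M x := n] otherwise [U when c do [S [M x := n]]]]]

when c do x := n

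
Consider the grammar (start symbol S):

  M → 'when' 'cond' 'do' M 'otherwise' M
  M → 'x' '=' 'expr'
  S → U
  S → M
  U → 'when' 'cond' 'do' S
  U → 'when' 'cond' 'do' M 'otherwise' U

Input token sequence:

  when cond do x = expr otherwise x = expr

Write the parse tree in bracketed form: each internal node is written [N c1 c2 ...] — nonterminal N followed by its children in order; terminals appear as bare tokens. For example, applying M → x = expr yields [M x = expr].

S
M
when cond do M otherwise M
when cond do x = expr otherwise M
when cond do x = expr otherwise x = expr

[S [M when cond do [M x = expr] otherwise [M x = expr]]]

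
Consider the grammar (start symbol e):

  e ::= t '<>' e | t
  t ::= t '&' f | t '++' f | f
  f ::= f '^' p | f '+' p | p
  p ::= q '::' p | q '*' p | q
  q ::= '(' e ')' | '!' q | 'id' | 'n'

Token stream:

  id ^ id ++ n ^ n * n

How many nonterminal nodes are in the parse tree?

[e [t [t [f [f [p [q id]]] ^ [p [q id]]]] ++ [f [f [p [q n]]] ^ [p [q n] * [p [q n]]]]]]

17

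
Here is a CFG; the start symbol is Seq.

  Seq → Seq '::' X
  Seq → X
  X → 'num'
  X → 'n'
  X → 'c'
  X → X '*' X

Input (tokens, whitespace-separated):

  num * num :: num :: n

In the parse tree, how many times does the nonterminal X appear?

[Seq [Seq [Seq [X [X num] * [X num]]] :: [X num]] :: [X n]]

5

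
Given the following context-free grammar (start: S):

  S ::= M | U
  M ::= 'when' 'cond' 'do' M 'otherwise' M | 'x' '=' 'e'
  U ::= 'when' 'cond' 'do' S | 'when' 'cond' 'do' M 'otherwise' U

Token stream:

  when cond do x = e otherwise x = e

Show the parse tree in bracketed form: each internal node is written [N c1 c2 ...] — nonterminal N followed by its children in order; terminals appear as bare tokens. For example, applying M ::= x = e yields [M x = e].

[S [M when cond do [M x = e] otherwise [M x = e]]]

S
M
when cond do M otherwise M
when cond do x = e otherwise M
when cond do x = e otherwise x = e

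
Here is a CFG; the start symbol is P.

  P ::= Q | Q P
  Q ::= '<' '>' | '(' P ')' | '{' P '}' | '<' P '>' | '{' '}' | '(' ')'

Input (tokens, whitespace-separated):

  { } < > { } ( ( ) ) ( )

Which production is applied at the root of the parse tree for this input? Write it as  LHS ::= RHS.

[P [Q { }] [P [Q < >] [P [Q { }] [P [Q ( [P [Q ( )]] )] [P [Q ( )]]]]]]

P ::= Q P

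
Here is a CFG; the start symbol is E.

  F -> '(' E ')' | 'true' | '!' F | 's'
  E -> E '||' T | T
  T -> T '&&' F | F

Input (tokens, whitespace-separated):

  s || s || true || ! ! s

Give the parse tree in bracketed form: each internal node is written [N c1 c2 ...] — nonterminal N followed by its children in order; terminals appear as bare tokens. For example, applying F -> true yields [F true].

E
E || T
E || T || T
E || T || T || T
T || T || T || T
F || T || T || T
s || T || T || T
s || F || T || T
s || s || T || T
s || s || F || T
s || s || true || T
s || s || true || F
s || s || true || ! F
s || s || true || ! ! F
s || s || true || ! ! s

[E [E [E [E [T [F s]]] || [T [F s]]] || [T [F true]]] || [T [F ! [F ! [F s]]]]]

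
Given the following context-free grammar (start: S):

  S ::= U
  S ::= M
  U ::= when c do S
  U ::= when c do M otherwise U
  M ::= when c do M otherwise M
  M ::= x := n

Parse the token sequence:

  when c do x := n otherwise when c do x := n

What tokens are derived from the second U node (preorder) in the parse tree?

[S [U when c do [M x := n] otherwise [U when c do [S [M x := n]]]]]

when c do x := n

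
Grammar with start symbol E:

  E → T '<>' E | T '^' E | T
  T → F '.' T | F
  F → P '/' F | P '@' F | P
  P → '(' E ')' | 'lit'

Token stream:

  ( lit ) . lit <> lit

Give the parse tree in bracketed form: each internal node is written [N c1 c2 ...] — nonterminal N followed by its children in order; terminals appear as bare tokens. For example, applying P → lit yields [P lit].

E
T <> E
F . T <> E
P . T <> E
( E ) . T <> E
( T ) . T <> E
( F ) . T <> E
( P ) . T <> E
( lit ) . T <> E
( lit ) . F <> E
( lit ) . P <> E
( lit ) . lit <> E
( lit ) . lit <> T
( lit ) . lit <> F
( lit ) . lit <> P
( lit ) . lit <> lit

[E [T [F [P ( [E [T [F [P lit]]]] )]] . [T [F [P lit]]]] <> [E [T [F [P lit]]]]]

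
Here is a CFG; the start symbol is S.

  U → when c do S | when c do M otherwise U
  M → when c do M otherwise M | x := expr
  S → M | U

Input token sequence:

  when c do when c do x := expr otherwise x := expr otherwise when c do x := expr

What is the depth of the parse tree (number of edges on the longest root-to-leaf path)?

5

[S [U when c do [M when c do [M x := expr] otherwise [M x := expr]] otherwise [U when c do [S [M x := expr]]]]]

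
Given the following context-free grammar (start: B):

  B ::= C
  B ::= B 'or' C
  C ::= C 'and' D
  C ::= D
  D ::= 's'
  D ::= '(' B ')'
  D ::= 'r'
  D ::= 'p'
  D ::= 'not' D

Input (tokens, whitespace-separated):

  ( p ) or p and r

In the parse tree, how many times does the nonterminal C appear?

[B [B [C [D ( [B [C [D p]]] )]]] or [C [C [D p]] and [D r]]]

4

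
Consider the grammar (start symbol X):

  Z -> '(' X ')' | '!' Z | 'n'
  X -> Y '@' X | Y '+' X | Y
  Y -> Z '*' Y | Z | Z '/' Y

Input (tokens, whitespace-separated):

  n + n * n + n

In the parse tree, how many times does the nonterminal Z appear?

4

[X [Y [Z n]] + [X [Y [Z n] * [Y [Z n]]] + [X [Y [Z n]]]]]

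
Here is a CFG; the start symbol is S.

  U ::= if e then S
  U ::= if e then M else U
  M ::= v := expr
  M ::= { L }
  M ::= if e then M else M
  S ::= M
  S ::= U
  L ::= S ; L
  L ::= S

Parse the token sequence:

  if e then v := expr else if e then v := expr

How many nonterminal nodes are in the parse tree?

6

[S [U if e then [M v := expr] else [U if e then [S [M v := expr]]]]]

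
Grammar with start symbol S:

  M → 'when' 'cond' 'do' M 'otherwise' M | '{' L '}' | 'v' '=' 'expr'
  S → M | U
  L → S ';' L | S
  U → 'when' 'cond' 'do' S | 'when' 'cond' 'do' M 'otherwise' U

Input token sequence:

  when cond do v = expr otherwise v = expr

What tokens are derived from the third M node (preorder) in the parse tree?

[S [M when cond do [M v = expr] otherwise [M v = expr]]]

v = expr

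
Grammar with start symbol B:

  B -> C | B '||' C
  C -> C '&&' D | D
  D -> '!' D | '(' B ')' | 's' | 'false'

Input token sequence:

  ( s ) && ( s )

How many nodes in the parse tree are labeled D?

[B [C [C [D ( [B [C [D s]]] )]] && [D ( [B [C [D s]]] )]]]

4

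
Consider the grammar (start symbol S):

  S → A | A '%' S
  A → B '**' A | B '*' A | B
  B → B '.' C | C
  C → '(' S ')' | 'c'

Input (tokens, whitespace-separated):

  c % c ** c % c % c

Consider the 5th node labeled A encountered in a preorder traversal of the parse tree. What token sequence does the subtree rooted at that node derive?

c

[S [A [B [C c]]] % [S [A [B [C c]] ** [A [B [C c]]]] % [S [A [B [C c]]] % [S [A [B [C c]]]]]]]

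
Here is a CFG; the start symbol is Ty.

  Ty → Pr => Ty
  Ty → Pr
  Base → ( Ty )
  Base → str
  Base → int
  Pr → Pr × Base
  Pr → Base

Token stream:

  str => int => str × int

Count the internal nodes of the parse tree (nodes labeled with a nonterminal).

11

[Ty [Pr [Base str]] => [Ty [Pr [Base int]] => [Ty [Pr [Pr [Base str]] × [Base int]]]]]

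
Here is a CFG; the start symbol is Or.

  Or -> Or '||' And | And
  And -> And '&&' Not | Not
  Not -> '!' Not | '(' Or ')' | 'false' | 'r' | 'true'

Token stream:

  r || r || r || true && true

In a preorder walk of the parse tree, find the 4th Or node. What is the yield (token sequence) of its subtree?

[Or [Or [Or [Or [And [Not r]]] || [And [Not r]]] || [And [Not r]]] || [And [And [Not true]] && [Not true]]]

r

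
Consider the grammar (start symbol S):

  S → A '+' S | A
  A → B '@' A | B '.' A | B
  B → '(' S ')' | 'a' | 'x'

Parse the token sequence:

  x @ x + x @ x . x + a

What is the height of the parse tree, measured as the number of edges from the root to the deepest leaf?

[S [A [B x] @ [A [B x]]] + [S [A [B x] @ [A [B x] . [A [B x]]]] + [S [A [B a]]]]]

6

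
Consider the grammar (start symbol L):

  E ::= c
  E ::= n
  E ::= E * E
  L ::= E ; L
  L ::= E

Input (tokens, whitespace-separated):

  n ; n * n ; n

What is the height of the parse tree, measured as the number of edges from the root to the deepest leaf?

4

[L [E n] ; [L [E [E n] * [E n]] ; [L [E n]]]]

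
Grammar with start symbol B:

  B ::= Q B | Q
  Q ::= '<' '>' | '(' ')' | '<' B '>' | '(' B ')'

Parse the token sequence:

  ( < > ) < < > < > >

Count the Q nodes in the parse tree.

5

[B [Q ( [B [Q < >]] )] [B [Q < [B [Q < >] [B [Q < >]]] >]]]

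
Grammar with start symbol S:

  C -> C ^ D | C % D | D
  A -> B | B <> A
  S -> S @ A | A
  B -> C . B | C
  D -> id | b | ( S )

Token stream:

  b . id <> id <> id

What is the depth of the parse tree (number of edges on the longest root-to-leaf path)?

[S [A [B [C [D b]] . [B [C [D id]]]] <> [A [B [C [D id]]] <> [A [B [C [D id]]]]]]]

7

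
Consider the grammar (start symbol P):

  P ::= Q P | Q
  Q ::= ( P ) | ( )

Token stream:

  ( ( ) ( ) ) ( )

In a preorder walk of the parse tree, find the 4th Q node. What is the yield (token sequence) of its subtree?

[P [Q ( [P [Q ( )] [P [Q ( )]]] )] [P [Q ( )]]]

( )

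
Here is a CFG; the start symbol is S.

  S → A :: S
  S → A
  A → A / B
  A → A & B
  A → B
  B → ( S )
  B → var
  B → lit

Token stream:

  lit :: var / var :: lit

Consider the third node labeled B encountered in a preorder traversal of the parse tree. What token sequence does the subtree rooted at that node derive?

var

[S [A [B lit]] :: [S [A [A [B var]] / [B var]] :: [S [A [B lit]]]]]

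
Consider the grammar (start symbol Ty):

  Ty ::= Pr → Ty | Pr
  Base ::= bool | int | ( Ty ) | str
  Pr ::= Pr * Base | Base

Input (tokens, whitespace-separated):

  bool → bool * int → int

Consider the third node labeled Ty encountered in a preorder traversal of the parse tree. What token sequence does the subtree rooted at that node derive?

int

[Ty [Pr [Base bool]] → [Ty [Pr [Pr [Base bool]] * [Base int]] → [Ty [Pr [Base int]]]]]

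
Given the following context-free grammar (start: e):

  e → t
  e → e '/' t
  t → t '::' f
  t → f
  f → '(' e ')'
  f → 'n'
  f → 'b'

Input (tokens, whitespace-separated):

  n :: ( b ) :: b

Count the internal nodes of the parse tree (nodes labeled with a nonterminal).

10

[e [t [t [t [f n]] :: [f ( [e [t [f b]]] )]] :: [f b]]]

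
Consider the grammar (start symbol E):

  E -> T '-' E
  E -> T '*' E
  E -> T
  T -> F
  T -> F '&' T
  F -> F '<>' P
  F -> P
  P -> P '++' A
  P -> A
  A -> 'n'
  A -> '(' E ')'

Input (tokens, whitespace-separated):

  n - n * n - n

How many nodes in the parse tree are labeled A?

[E [T [F [P [A n]]]] - [E [T [F [P [A n]]]] * [E [T [F [P [A n]]]] - [E [T [F [P [A n]]]]]]]]

4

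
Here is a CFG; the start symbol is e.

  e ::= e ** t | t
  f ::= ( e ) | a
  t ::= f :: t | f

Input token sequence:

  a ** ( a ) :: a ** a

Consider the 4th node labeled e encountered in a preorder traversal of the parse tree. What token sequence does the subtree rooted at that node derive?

[e [e [e [t [f a]]] ** [t [f ( [e [t [f a]]] )] :: [t [f a]]]] ** [t [f a]]]

a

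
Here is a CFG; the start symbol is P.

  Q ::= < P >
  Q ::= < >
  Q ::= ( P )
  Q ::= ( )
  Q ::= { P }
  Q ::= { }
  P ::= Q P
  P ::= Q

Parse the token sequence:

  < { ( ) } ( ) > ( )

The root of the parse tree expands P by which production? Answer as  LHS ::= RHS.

[P [Q < [P [Q { [P [Q ( )]] }] [P [Q ( )]]] >] [P [Q ( )]]]

P ::= Q P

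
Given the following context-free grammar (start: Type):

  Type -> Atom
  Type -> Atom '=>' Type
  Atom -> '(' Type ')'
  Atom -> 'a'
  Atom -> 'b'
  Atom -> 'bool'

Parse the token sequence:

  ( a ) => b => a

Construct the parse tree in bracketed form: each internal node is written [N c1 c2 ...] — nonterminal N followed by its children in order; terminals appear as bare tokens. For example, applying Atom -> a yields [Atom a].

Type
Atom => Type
( Type ) => Type
( Atom ) => Type
( a ) => Type
( a ) => Atom => Type
( a ) => b => Type
( a ) => b => Atom
( a ) => b => a

[Type [Atom ( [Type [Atom a]] )] => [Type [Atom b] => [Type [Atom a]]]]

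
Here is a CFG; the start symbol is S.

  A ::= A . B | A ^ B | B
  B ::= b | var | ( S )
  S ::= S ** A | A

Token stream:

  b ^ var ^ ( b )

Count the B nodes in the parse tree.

4

[S [A [A [A [B b]] ^ [B var]] ^ [B ( [S [A [B b]]] )]]]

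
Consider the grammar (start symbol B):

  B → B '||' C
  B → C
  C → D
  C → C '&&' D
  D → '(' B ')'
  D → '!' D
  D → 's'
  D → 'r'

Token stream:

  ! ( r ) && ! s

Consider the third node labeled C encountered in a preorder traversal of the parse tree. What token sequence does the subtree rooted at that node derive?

[B [C [C [D ! [D ( [B [C [D r]]] )]]] && [D ! [D s]]]]

r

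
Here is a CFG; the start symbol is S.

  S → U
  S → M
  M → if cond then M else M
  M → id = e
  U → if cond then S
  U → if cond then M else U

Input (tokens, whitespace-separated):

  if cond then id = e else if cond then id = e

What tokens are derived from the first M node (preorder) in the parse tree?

id = e

[S [U if cond then [M id = e] else [U if cond then [S [M id = e]]]]]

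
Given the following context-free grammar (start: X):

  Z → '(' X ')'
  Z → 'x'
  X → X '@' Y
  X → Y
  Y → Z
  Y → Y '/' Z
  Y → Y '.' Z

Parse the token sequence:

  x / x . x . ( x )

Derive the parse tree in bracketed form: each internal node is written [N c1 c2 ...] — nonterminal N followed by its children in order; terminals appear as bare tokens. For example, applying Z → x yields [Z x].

X
Y
Y . Z
Y . Z . Z
Y / Z . Z . Z
Z / Z . Z . Z
x / Z . Z . Z
x / x . Z . Z
x / x . x . Z
x / x . x . ( X )
x / x . x . ( Y )
x / x . x . ( Z )
x / x . x . ( x )

[X [Y [Y [Y [Y [Z x]] / [Z x]] . [Z x]] . [Z ( [X [Y [Z x]]] )]]]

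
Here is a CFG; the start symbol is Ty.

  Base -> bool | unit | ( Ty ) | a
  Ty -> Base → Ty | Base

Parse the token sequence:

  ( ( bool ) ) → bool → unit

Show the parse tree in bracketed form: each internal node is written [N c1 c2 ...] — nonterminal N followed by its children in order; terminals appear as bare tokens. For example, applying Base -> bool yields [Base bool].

[Ty [Base ( [Ty [Base ( [Ty [Base bool]] )]] )] → [Ty [Base bool] → [Ty [Base unit]]]]

Ty
Base → Ty
( Ty ) → Ty
( Base ) → Ty
( ( Ty ) ) → Ty
( ( Base ) ) → Ty
( ( bool ) ) → Ty
( ( bool ) ) → Base → Ty
( ( bool ) ) → bool → Ty
( ( bool ) ) → bool → Base
( ( bool ) ) → bool → unit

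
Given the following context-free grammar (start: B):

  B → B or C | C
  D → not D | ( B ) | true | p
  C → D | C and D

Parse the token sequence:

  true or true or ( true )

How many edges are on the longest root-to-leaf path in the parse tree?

6

[B [B [B [C [D true]]] or [C [D true]]] or [C [D ( [B [C [D true]]] )]]]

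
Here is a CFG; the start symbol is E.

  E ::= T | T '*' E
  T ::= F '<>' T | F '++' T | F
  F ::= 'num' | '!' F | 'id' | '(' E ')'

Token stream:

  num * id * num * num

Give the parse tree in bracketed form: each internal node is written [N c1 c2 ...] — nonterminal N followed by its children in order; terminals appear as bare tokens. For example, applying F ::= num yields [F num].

E
T * E
F * E
num * E
num * T * E
num * F * E
num * id * E
num * id * T * E
num * id * F * E
num * id * num * E
num * id * num * T
num * id * num * F
num * id * num * num

[E [T [F num]] * [E [T [F id]] * [E [T [F num]] * [E [T [F num]]]]]]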